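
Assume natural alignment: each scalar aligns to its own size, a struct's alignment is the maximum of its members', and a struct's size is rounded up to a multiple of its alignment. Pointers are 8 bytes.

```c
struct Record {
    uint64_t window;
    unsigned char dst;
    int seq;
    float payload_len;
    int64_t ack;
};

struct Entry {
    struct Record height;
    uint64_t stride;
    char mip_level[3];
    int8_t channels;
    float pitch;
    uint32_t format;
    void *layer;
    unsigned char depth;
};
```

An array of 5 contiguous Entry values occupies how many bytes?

Record: @0: window [8B, align 8] → 8; @8: dst [1B, align 1] → 9; +3 pad (align 4); @12: seq [4B, align 4] → 16; @16: payload_len [4B, align 4] → 20; +4 pad (align 8); @24: ack [8B, align 8] → 32; size 32, align 8
@0: height [32B, align 8] → 32
@32: stride [8B, align 8] → 40
@40: mip_level [3B, align 1] → 43
@43: channels [1B, align 1] → 44
@44: pitch [4B, align 4] → 48
@48: format [4B, align 4] → 52
+4 pad (align 8)
@56: layer [8B, align 8] → 64
@64: depth [1B, align 1] → 65
+7 tail pad (align 8)
size 72, align 8
array of 5: 5 × 72 = 360

360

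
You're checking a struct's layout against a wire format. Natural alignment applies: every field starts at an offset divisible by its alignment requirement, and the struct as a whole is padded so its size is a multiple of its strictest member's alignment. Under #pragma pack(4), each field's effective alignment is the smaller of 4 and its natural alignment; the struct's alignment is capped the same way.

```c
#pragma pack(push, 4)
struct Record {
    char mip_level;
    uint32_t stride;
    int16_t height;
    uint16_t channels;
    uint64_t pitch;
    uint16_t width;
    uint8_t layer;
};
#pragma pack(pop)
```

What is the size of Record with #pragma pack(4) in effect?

24

mip_level at 0 (size 1, align 1) → ends 1
pad 3 to align 4 for stride
stride at 4 (size 4, align 4) → ends 8
height at 8 (size 2, align 2) → ends 10
channels at 10 (size 2, align 2) → ends 12
pitch at 12 (size 8, align 4) → ends 20
width at 20 (size 2, align 2) → ends 22
layer at 22 (size 1, align 1) → ends 23
tail pad 1 to reach multiple of 4
total 24 bytes, alignment 4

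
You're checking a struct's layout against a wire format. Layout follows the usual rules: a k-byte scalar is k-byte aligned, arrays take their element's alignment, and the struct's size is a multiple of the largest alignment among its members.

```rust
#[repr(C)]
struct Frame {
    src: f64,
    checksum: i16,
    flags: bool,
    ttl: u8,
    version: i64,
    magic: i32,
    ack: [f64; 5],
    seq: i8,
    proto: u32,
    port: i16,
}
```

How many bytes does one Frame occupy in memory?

src at 0 (size 8, align 8) → ends 8
checksum at 8 (size 2, align 2) → ends 10
flags at 10 (size 1, align 1) → ends 11
ttl at 11 (size 1, align 1) → ends 12
pad 4 to align 8 for version
version at 16 (size 8, align 8) → ends 24
magic at 24 (size 4, align 4) → ends 28
pad 4 to align 8 for ack
ack at 32 (size 40, align 8) → ends 72
seq at 72 (size 1, align 1) → ends 73
pad 3 to align 4 for proto
proto at 76 (size 4, align 4) → ends 80
port at 80 (size 2, align 2) → ends 82
tail pad 6 to reach multiple of 8
total 88 bytes, alignment 8

88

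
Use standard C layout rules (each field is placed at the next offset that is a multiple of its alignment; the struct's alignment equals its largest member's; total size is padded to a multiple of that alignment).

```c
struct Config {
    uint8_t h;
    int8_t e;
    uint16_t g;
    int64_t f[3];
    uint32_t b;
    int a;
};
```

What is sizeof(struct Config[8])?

0..1  h  (1B, 1-aligned)
1..2  e  (1B, 1-aligned)
2..4  g  (2B, 2-aligned)
4..8  -- padding (4B)
8..32  f  (24B, 8-aligned)
32..36  b  (4B, 4-aligned)
36..40  a  (4B, 4-aligned)
sizeof = 40, alignof = 8
array of 8: 8 × 40 = 320

320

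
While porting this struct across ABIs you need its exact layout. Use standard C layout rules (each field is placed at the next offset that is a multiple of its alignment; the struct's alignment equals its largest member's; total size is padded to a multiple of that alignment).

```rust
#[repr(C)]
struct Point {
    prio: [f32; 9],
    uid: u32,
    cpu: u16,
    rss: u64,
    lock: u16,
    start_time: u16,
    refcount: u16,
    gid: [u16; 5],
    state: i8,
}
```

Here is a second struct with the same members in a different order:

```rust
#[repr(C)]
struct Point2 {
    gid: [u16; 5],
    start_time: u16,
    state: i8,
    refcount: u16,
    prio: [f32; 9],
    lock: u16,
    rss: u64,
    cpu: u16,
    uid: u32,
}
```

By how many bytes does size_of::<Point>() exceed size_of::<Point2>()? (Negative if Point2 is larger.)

8

@0: prio [36B, align 4] → 36
@36: uid [4B, align 4] → 40
@40: cpu [2B, align 2] → 42
+6 pad (align 8)
@48: rss [8B, align 8] → 56
@56: lock [2B, align 2] → 58
@58: start_time [2B, align 2] → 60
@60: refcount [2B, align 2] → 62
@62: gid [10B, align 2] → 72
@72: state [1B, align 1] → 73
+7 tail pad (align 8)
size 80, align 8
— Point2 —
@0: gid [10B, align 2] → 10
@10: start_time [2B, align 2] → 12
@12: state [1B, align 1] → 13
+1 pad (align 2)
@14: refcount [2B, align 2] → 16
@16: prio [36B, align 4] → 52
@52: lock [2B, align 2] → 54
+2 pad (align 8)
@56: rss [8B, align 8] → 64
@64: cpu [2B, align 2] → 66
+2 pad (align 4)
@68: uid [4B, align 4] → 72
size 72, align 8
80 − 72 = 8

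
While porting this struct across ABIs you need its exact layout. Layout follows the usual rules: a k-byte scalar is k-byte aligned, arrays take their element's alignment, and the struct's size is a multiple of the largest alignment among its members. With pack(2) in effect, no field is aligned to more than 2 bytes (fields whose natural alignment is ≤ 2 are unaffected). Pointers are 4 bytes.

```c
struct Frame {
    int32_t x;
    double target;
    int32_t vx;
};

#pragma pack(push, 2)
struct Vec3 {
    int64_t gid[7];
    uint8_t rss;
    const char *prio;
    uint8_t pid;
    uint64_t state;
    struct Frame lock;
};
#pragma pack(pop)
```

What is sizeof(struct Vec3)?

96 bytes

Frame: 0..4  x  (4B, 4-aligned); 4..8  -- padding (4B); 8..16  target  (8B, 8-aligned); 16..20  vx  (4B, 4-aligned); 20..24  -- tail padding (4B); sizeof = 24, alignof = 8
0..56  gid  (56B, 2-aligned)
56..57  rss  (1B, 1-aligned)
57..58  -- padding (1B)
58..62  prio  (4B, 2-aligned)
62..63  pid  (1B, 1-aligned)
63..64  -- padding (1B)
64..72  state  (8B, 2-aligned)
72..96  lock  (24B, 2-aligned)
sizeof = 96, alignof = 2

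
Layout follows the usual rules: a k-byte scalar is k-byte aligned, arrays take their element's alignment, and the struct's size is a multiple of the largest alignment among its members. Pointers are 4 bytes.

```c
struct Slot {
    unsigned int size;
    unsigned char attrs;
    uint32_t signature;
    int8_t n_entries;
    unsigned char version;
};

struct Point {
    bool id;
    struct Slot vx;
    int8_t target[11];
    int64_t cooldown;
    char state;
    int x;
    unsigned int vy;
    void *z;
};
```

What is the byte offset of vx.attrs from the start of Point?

8

Slot: size at 0 (size 4, align 4) → ends 4; attrs at 4 (size 1, align 1) → ends 5; pad 3 to align 4 for signature; signature at 8 (size 4, align 4) → ends 12; n_entries at 12 (size 1, align 1) → ends 13; version at 13 (size 1, align 1) → ends 14; tail pad 2 to reach multiple of 4; total 16 bytes, alignment 4
id at 0 (size 1, align 1) → ends 1
pad 3 to align 4 for vx
vx at 4 (size 16, align 4) → ends 20
within Slot: attrs at 4
4 + 4 = 8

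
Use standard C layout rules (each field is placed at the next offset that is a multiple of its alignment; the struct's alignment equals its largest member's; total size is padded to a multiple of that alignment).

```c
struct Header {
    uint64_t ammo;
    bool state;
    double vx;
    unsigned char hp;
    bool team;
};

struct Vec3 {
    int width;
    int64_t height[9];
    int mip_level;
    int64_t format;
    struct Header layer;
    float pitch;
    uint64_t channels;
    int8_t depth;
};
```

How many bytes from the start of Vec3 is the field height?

Header: ammo at 0 (size 8, align 8) → ends 8; state at 8 (size 1, align 1) → ends 9; pad 7 to align 8 for vx; vx at 16 (size 8, align 8) → ends 24; hp at 24 (size 1, align 1) → ends 25; team at 25 (size 1, align 1) → ends 26; tail pad 6 to reach multiple of 8; total 32 bytes, alignment 8
width at 0 (size 4, align 4) → ends 4
pad 4 to align 8 for height
height at 8 (size 72, align 8) → ends 80

8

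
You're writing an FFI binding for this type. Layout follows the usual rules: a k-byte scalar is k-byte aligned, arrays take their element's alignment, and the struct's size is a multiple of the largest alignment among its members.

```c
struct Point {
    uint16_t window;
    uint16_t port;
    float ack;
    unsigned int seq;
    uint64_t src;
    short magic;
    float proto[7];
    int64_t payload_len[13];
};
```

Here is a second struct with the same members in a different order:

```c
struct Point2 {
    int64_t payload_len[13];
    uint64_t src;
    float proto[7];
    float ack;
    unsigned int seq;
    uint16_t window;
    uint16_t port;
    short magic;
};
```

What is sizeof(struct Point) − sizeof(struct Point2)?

@0: window [2B, align 2] → 2
@2: port [2B, align 2] → 4
@4: ack [4B, align 4] → 8
@8: seq [4B, align 4] → 12
+4 pad (align 8)
@16: src [8B, align 8] → 24
@24: magic [2B, align 2] → 26
+2 pad (align 4)
@28: proto [28B, align 4] → 56
@56: payload_len [104B, align 8] → 160
size 160, align 8
— Point2 —
@0: payload_len [104B, align 8] → 104
@104: src [8B, align 8] → 112
@112: proto [28B, align 4] → 140
@140: ack [4B, align 4] → 144
@144: seq [4B, align 4] → 148
@148: window [2B, align 2] → 150
@150: port [2B, align 2] → 152
@152: magic [2B, align 2] → 154
+6 tail pad (align 8)
size 160, align 8
160 − 160 = 0

0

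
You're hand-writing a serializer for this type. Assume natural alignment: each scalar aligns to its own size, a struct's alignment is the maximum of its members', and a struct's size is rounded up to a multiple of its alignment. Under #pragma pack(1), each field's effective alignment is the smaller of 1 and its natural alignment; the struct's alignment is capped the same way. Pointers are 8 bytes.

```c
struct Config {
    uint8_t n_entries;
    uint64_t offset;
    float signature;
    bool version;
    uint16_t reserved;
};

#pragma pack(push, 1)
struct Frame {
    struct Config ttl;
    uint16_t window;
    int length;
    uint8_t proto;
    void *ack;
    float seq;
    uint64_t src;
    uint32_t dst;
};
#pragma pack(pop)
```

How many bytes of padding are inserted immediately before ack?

Config: n_entries at 0 (size 1, align 1) → ends 1; pad 7 to align 8 for offset; offset at 8 (size 8, align 8) → ends 16; signature at 16 (size 4, align 4) → ends 20; version at 20 (size 1, align 1) → ends 21; pad 1 to align 2 for reserved; reserved at 22 (size 2, align 2) → ends 24; total 24 bytes, alignment 8
ttl at 0 (size 24, align 1) → ends 24
window at 24 (size 2, align 1) → ends 26
length at 26 (size 4, align 1) → ends 30
proto at 30 (size 1, align 1) → ends 31
ack at 31 (size 8, align 1) → ends 39

0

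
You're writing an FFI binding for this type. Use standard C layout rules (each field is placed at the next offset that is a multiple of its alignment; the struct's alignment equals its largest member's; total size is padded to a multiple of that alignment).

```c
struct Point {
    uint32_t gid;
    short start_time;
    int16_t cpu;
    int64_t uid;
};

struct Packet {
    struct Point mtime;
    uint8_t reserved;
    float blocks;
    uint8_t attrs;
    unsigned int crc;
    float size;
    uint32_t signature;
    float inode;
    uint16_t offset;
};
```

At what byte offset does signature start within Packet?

36

Point: 0..4  gid  (4B, 4-aligned); 4..6  start_time  (2B, 2-aligned); 6..8  cpu  (2B, 2-aligned); 8..16  uid  (8B, 8-aligned); sizeof = 16, alignof = 8
0..16  mtime  (16B, 8-aligned)
16..17  reserved  (1B, 1-aligned)
17..20  -- padding (3B)
20..24  blocks  (4B, 4-aligned)
24..25  attrs  (1B, 1-aligned)
25..28  -- padding (3B)
28..32  crc  (4B, 4-aligned)
32..36  size  (4B, 4-aligned)
36..40  signature  (4B, 4-aligned)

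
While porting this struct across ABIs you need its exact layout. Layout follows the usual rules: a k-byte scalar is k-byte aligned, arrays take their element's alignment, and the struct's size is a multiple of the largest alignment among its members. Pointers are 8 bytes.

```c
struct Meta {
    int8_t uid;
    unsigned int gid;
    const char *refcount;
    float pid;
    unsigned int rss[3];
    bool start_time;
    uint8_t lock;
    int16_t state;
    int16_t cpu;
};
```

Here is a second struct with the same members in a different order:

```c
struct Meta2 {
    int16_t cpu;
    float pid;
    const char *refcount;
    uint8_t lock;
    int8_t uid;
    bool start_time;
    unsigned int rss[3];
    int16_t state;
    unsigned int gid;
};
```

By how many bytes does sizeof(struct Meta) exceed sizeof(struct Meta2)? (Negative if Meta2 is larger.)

0

@0: uid [1B, align 1] → 1
+3 pad (align 4)
@4: gid [4B, align 4] → 8
@8: refcount [8B, align 8] → 16
@16: pid [4B, align 4] → 20
@20: rss [12B, align 4] → 32
@32: start_time [1B, align 1] → 33
@33: lock [1B, align 1] → 34
@34: state [2B, align 2] → 36
@36: cpu [2B, align 2] → 38
+2 tail pad (align 8)
size 40, align 8
— Meta2 —
@0: cpu [2B, align 2] → 2
+2 pad (align 4)
@4: pid [4B, align 4] → 8
@8: refcount [8B, align 8] → 16
@16: lock [1B, align 1] → 17
@17: uid [1B, align 1] → 18
@18: start_time [1B, align 1] → 19
+1 pad (align 4)
@20: rss [12B, align 4] → 32
@32: state [2B, align 2] → 34
+2 pad (align 4)
@36: gid [4B, align 4] → 40
size 40, align 8
40 − 40 = 0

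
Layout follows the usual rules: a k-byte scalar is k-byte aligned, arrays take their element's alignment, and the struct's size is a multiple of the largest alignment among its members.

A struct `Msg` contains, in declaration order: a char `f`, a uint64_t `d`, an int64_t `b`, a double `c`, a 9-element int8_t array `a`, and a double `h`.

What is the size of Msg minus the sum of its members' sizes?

0..1  f  (1B, 1-aligned)
1..8  -- padding (7B)
8..16  d  (8B, 8-aligned)
16..24  b  (8B, 8-aligned)
24..32  c  (8B, 8-aligned)
32..41  a  (9B, 1-aligned)
41..48  -- padding (7B)
48..56  h  (8B, 8-aligned)
sizeof = 56, alignof = 8
data bytes 42, size 56 → padding 14

14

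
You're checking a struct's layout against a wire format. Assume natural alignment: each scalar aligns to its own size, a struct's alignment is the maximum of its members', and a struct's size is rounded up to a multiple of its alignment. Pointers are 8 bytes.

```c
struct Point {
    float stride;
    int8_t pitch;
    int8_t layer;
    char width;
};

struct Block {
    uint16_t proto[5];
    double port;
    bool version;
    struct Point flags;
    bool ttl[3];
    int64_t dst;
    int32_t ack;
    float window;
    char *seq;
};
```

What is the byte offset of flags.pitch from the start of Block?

32

Point: 0..4  stride  (4B, 4-aligned); 4..5  pitch  (1B, 1-aligned); 5..6  layer  (1B, 1-aligned); 6..7  width  (1B, 1-aligned); 7..8  -- tail padding (1B); sizeof = 8, alignof = 4
0..10  proto  (10B, 2-aligned)
10..16  -- padding (6B)
16..24  port  (8B, 8-aligned)
24..25  version  (1B, 1-aligned)
25..28  -- padding (3B)
28..36  flags  (8B, 4-aligned)
within Point: pitch at 4
28 + 4 = 32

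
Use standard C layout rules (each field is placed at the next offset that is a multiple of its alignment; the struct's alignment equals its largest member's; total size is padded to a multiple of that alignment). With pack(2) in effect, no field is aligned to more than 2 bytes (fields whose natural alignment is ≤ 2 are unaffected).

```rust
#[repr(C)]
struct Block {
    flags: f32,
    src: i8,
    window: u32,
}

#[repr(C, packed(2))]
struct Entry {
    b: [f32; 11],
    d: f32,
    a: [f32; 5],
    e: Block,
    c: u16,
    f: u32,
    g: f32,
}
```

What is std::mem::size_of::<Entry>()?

90 bytes

Block: @0: flags [4B, align 4] → 4; @4: src [1B, align 1] → 5; +3 pad (align 4); @8: window [4B, align 4] → 12; size 12, align 4
@0: b [44B, align 2] → 44
@44: d [4B, align 2] → 48
@48: a [20B, align 2] → 68
@68: e [12B, align 2] → 80
@80: c [2B, align 2] → 82
@82: f [4B, align 2] → 86
@86: g [4B, align 2] → 90
size 90, align 2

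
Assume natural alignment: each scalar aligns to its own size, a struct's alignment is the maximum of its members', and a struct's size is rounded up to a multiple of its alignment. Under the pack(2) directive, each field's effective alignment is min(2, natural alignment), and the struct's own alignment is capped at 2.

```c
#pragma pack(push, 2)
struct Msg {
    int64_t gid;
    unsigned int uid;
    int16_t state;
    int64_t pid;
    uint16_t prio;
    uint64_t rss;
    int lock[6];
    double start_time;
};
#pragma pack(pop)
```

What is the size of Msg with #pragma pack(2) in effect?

64

0..8  gid  (8B, 2-aligned)
8..12  uid  (4B, 2-aligned)
12..14  state  (2B, 2-aligned)
14..22  pid  (8B, 2-aligned)
22..24  prio  (2B, 2-aligned)
24..32  rss  (8B, 2-aligned)
32..56  lock  (24B, 2-aligned)
56..64  start_time  (8B, 2-aligned)
sizeof = 64, alignof = 2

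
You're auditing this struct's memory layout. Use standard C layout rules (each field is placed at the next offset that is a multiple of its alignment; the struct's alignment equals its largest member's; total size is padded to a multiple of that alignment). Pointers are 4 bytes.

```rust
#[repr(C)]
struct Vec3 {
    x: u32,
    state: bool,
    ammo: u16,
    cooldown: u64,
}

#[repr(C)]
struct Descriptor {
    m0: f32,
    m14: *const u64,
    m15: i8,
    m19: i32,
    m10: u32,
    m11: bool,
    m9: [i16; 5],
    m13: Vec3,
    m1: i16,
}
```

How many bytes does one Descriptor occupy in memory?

Vec3: 0..4  x  (4B, 4-aligned); 4..5  state  (1B, 1-aligned); 5..6  -- padding (1B); 6..8  ammo  (2B, 2-aligned); 8..16  cooldown  (8B, 8-aligned); sizeof = 16, alignof = 8
0..4  m0  (4B, 4-aligned)
4..8  m14  (4B, 4-aligned)
8..9  m15  (1B, 1-aligned)
9..12  -- padding (3B)
12..16  m19  (4B, 4-aligned)
16..20  m10  (4B, 4-aligned)
20..21  m11  (1B, 1-aligned)
21..22  -- padding (1B)
22..32  m9  (10B, 2-aligned)
32..48  m13  (16B, 8-aligned)
48..50  m1  (2B, 2-aligned)
50..56  -- tail padding (6B)
sizeof = 56, alignof = 8

56 bytes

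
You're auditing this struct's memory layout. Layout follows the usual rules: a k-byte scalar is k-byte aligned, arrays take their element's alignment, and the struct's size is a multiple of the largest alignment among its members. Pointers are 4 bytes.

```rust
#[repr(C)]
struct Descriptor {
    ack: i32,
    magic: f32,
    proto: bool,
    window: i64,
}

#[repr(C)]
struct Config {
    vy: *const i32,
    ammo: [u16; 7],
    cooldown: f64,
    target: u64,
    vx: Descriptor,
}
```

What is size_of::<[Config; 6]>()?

384

Descriptor: ack at 0 (size 4, align 4) → ends 4; magic at 4 (size 4, align 4) → ends 8; proto at 8 (size 1, align 1) → ends 9; pad 7 to align 8 for window; window at 16 (size 8, align 8) → ends 24; total 24 bytes, alignment 8
vy at 0 (size 4, align 4) → ends 4
ammo at 4 (size 14, align 2) → ends 18
pad 6 to align 8 for cooldown
cooldown at 24 (size 8, align 8) → ends 32
target at 32 (size 8, align 8) → ends 40
vx at 40 (size 24, align 8) → ends 64
total 64 bytes, alignment 8
array of 6: 6 × 64 = 384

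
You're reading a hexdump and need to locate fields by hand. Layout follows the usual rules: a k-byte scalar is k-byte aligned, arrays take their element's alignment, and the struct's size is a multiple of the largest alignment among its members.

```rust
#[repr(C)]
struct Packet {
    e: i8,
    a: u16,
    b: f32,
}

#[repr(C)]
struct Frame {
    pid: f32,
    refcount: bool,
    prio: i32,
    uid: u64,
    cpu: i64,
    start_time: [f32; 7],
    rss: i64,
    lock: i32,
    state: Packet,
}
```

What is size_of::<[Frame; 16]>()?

Packet: e at 0 (size 1, align 1) → ends 1; pad 1 to align 2 for a; a at 2 (size 2, align 2) → ends 4; b at 4 (size 4, align 4) → ends 8; total 8 bytes, alignment 4
pid at 0 (size 4, align 4) → ends 4
refcount at 4 (size 1, align 1) → ends 5
pad 3 to align 4 for prio
prio at 8 (size 4, align 4) → ends 12
pad 4 to align 8 for uid
uid at 16 (size 8, align 8) → ends 24
cpu at 24 (size 8, align 8) → ends 32
start_time at 32 (size 28, align 4) → ends 60
pad 4 to align 8 for rss
rss at 64 (size 8, align 8) → ends 72
lock at 72 (size 4, align 4) → ends 76
state at 76 (size 8, align 4) → ends 84
tail pad 4 to reach multiple of 8
total 88 bytes, alignment 8
array of 16: 16 × 88 = 1408

1408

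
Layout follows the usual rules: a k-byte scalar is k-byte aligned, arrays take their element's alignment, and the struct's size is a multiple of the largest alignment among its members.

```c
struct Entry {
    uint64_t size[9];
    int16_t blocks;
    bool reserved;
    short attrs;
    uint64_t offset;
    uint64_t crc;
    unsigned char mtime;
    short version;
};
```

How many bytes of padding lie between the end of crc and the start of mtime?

@0: size [72B, align 8] → 72
@72: blocks [2B, align 2] → 74
@74: reserved [1B, align 1] → 75
+1 pad (align 2)
@76: attrs [2B, align 2] → 78
+2 pad (align 8)
@80: offset [8B, align 8] → 88
@88: crc [8B, align 8] → 96
@96: mtime [1B, align 1] → 97

0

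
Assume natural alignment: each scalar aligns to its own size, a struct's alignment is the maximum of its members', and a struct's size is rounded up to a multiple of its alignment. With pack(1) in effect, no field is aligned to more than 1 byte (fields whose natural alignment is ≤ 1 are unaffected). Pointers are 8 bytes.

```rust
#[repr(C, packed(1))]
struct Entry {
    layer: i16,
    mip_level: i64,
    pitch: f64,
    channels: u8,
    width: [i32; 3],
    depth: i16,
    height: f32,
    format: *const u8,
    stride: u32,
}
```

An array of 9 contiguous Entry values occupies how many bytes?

441

@0: layer [2B, align 1] → 2
@2: mip_level [8B, align 1] → 10
@10: pitch [8B, align 1] → 18
@18: channels [1B, align 1] → 19
@19: width [12B, align 1] → 31
@31: depth [2B, align 1] → 33
@33: height [4B, align 1] → 37
@37: format [8B, align 1] → 45
@45: stride [4B, align 1] → 49
size 49, align 1
array of 9: 9 × 49 = 441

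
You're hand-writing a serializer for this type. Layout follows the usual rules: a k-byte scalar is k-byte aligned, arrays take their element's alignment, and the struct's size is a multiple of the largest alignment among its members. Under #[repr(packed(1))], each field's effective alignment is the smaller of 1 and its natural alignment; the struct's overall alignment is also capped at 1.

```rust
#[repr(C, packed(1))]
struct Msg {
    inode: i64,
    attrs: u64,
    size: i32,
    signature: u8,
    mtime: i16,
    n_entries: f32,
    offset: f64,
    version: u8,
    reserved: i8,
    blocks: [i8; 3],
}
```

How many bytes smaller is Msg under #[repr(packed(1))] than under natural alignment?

8

natural layout:
  0..8  inode  (8B, 8-aligned)
  8..16  attrs  (8B, 8-aligned)
  16..20  size  (4B, 4-aligned)
  20..21  signature  (1B, 1-aligned)
  21..22  -- padding (1B)
  22..24  mtime  (2B, 2-aligned)
  24..28  n_entries  (4B, 4-aligned)
  28..32  -- padding (4B)
  32..40  offset  (8B, 8-aligned)
  40..41  version  (1B, 1-aligned)
  41..42  reserved  (1B, 1-aligned)
  42..45  blocks  (3B, 1-aligned)
  45..48  -- tail padding (3B)
  sizeof = 48, alignof = 8
packed(1) layout:
  0..8  inode  (8B, 1-aligned)
  8..16  attrs  (8B, 1-aligned)
  16..20  size  (4B, 1-aligned)
  20..21  signature  (1B, 1-aligned)
  21..23  mtime  (2B, 1-aligned)
  23..27  n_entries  (4B, 1-aligned)
  27..35  offset  (8B, 1-aligned)
  35..36  version  (1B, 1-aligned)
  36..37  reserved  (1B, 1-aligned)
  37..40  blocks  (3B, 1-aligned)
  sizeof = 40, alignof = 1
48 − 40 = 8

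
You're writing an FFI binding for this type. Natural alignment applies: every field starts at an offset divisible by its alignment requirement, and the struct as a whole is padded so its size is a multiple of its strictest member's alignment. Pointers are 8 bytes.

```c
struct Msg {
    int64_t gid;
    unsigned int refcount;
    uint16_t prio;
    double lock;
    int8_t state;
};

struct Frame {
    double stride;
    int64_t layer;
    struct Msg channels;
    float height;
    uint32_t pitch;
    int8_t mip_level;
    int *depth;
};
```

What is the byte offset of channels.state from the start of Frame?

40

Msg: 0..8  gid  (8B, 8-aligned); 8..12  refcount  (4B, 4-aligned); 12..14  prio  (2B, 2-aligned); 14..16  -- padding (2B); 16..24  lock  (8B, 8-aligned); 24..25  state  (1B, 1-aligned); 25..32  -- tail padding (7B); sizeof = 32, alignof = 8
0..8  stride  (8B, 8-aligned)
8..16  layer  (8B, 8-aligned)
16..48  channels  (32B, 8-aligned)
within Msg: state at 24
16 + 24 = 40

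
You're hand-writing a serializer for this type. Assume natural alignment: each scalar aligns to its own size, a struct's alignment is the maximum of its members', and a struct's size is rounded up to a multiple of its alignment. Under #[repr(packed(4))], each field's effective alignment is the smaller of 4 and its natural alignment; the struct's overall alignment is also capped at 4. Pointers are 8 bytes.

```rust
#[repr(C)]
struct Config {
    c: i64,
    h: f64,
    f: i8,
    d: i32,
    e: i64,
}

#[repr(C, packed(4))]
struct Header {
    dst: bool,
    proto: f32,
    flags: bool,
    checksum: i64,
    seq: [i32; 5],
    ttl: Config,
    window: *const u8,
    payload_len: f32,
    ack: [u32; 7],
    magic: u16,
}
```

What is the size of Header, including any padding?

116 bytes

Config: c at 0 (size 8, align 8) → ends 8; h at 8 (size 8, align 8) → ends 16; f at 16 (size 1, align 1) → ends 17; pad 3 to align 4 for d; d at 20 (size 4, align 4) → ends 24; e at 24 (size 8, align 8) → ends 32; total 32 bytes, alignment 8
dst at 0 (size 1, align 1) → ends 1
pad 3 to align 4 for proto
proto at 4 (size 4, align 4) → ends 8
flags at 8 (size 1, align 1) → ends 9
pad 3 to align 4 for checksum
checksum at 12 (size 8, align 4) → ends 20
seq at 20 (size 20, align 4) → ends 40
ttl at 40 (size 32, align 4) → ends 72
window at 72 (size 8, align 4) → ends 80
payload_len at 80 (size 4, align 4) → ends 84
ack at 84 (size 28, align 4) → ends 112
magic at 112 (size 2, align 2) → ends 114
tail pad 2 to reach multiple of 4
total 116 bytes, alignment 4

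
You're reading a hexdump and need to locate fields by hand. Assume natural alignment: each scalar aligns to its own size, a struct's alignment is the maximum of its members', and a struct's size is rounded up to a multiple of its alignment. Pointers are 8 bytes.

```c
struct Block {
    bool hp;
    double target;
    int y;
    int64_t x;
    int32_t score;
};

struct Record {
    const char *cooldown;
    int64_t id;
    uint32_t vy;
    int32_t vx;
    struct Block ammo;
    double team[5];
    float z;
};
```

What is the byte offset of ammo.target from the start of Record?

Block: hp at 0 (size 1, align 1) → ends 1; pad 7 to align 8 for target; target at 8 (size 8, align 8) → ends 16; y at 16 (size 4, align 4) → ends 20; pad 4 to align 8 for x; x at 24 (size 8, align 8) → ends 32; score at 32 (size 4, align 4) → ends 36; tail pad 4 to reach multiple of 8; total 40 bytes, alignment 8
cooldown at 0 (size 8, align 8) → ends 8
id at 8 (size 8, align 8) → ends 16
vy at 16 (size 4, align 4) → ends 20
vx at 20 (size 4, align 4) → ends 24
ammo at 24 (size 40, align 8) → ends 64
within Block: target at 8
24 + 8 = 32

32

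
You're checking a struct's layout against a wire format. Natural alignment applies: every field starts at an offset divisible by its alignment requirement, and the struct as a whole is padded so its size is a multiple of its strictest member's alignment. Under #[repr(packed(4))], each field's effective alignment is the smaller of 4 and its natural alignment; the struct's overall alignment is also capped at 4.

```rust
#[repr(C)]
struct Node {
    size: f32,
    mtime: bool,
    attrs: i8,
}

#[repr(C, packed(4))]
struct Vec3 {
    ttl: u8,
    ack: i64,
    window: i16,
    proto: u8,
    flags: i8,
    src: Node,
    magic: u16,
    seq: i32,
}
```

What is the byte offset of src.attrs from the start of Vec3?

21

Node: @0: size [4B, align 4] → 4; @4: mtime [1B, align 1] → 5; @5: attrs [1B, align 1] → 6; +2 tail pad (align 4); size 8, align 4
@0: ttl [1B, align 1] → 1
+3 pad (align 4)
@4: ack [8B, align 4] → 12
@12: window [2B, align 2] → 14
@14: proto [1B, align 1] → 15
@15: flags [1B, align 1] → 16
@16: src [8B, align 4] → 24
within Node: attrs at 5
16 + 5 = 21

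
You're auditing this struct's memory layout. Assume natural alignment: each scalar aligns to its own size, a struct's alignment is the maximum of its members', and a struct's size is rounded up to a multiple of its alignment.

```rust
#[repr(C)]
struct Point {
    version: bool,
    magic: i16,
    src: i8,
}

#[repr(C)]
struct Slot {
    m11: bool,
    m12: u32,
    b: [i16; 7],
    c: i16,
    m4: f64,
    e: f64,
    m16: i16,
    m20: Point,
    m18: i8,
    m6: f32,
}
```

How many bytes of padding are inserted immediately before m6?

3

Point: @0: version [1B, align 1] → 1; +1 pad (align 2); @2: magic [2B, align 2] → 4; @4: src [1B, align 1] → 5; +1 tail pad (align 2); size 6, align 2
@0: m11 [1B, align 1] → 1
+3 pad (align 4)
@4: m12 [4B, align 4] → 8
@8: b [14B, align 2] → 22
@22: c [2B, align 2] → 24
@24: m4 [8B, align 8] → 32
@32: e [8B, align 8] → 40
@40: m16 [2B, align 2] → 42
@42: m20 [6B, align 2] → 48
@48: m18 [1B, align 1] → 49
+3 pad (align 4)
@52: m6 [4B, align 4] → 56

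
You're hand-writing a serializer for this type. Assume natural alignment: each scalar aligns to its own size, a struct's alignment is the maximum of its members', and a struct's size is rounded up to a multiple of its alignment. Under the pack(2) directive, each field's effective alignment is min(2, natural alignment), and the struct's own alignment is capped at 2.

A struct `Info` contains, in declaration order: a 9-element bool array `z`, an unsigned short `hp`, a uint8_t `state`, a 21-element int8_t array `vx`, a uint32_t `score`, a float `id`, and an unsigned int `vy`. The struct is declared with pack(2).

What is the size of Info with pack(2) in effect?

@0: z [9B, align 1] → 9
+1 pad (align 2)
@10: hp [2B, align 2] → 12
@12: state [1B, align 1] → 13
@13: vx [21B, align 1] → 34
@34: score [4B, align 2] → 38
@38: id [4B, align 2] → 42
@42: vy [4B, align 2] → 46
size 46, align 2

46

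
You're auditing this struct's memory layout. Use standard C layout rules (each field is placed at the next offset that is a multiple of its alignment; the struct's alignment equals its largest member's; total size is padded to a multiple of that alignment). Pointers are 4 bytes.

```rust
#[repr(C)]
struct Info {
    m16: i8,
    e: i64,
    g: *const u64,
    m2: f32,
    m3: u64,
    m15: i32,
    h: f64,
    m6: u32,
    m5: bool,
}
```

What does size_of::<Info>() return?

m16 at 0 (size 1, align 1) → ends 1
pad 7 to align 8 for e
e at 8 (size 8, align 8) → ends 16
g at 16 (size 4, align 4) → ends 20
m2 at 20 (size 4, align 4) → ends 24
m3 at 24 (size 8, align 8) → ends 32
m15 at 32 (size 4, align 4) → ends 36
pad 4 to align 8 for h
h at 40 (size 8, align 8) → ends 48
m6 at 48 (size 4, align 4) → ends 52
m5 at 52 (size 1, align 1) → ends 53
tail pad 3 to reach multiple of 8
total 56 bytes, alignment 8

56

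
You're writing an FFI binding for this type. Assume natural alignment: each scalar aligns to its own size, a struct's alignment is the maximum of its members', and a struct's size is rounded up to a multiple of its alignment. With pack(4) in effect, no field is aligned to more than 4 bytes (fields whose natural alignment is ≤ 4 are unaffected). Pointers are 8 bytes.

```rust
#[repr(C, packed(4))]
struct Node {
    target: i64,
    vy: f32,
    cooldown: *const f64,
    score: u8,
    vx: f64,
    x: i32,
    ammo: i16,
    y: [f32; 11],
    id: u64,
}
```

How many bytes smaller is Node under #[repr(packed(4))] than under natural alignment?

natural layout:
  target at 0 (size 8, align 8) → ends 8
  vy at 8 (size 4, align 4) → ends 12
  pad 4 to align 8 for cooldown
  cooldown at 16 (size 8, align 8) → ends 24
  score at 24 (size 1, align 1) → ends 25
  pad 7 to align 8 for vx
  vx at 32 (size 8, align 8) → ends 40
  x at 40 (size 4, align 4) → ends 44
  ammo at 44 (size 2, align 2) → ends 46
  pad 2 to align 4 for y
  y at 48 (size 44, align 4) → ends 92
  pad 4 to align 8 for id
  id at 96 (size 8, align 8) → ends 104
  total 104 bytes, alignment 8
packed(4) layout:
  target at 0 (size 8, align 4) → ends 8
  vy at 8 (size 4, align 4) → ends 12
  cooldown at 12 (size 8, align 4) → ends 20
  score at 20 (size 1, align 1) → ends 21
  pad 3 to align 4 for vx
  vx at 24 (size 8, align 4) → ends 32
  x at 32 (size 4, align 4) → ends 36
  ammo at 36 (size 2, align 2) → ends 38
  pad 2 to align 4 for y
  y at 40 (size 44, align 4) → ends 84
  id at 84 (size 8, align 4) → ends 92
  total 92 bytes, alignment 4
104 − 92 = 12

12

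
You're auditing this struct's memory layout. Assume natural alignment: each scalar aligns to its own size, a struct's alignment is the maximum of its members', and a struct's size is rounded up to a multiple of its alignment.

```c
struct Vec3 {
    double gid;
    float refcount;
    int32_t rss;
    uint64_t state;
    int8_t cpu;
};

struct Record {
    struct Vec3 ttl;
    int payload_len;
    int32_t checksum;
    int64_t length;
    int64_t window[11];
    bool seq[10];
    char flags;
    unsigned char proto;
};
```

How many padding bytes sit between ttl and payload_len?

Vec3: 0..8  gid  (8B, 8-aligned); 8..12  refcount  (4B, 4-aligned); 12..16  rss  (4B, 4-aligned); 16..24  state  (8B, 8-aligned); 24..25  cpu  (1B, 1-aligned); 25..32  -- tail padding (7B); sizeof = 32, alignof = 8
0..32  ttl  (32B, 8-aligned)
32..36  payload_len  (4B, 4-aligned)

0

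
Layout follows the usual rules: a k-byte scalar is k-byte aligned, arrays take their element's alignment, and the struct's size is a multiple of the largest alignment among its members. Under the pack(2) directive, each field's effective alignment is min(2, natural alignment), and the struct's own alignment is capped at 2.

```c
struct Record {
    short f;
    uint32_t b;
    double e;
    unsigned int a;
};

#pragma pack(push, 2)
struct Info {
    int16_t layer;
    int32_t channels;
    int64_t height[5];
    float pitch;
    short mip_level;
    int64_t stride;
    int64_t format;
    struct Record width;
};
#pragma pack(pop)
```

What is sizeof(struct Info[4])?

368

Record: 0..2  f  (2B, 2-aligned); 2..4  -- padding (2B); 4..8  b  (4B, 4-aligned); 8..16  e  (8B, 8-aligned); 16..20  a  (4B, 4-aligned); 20..24  -- tail padding (4B); sizeof = 24, alignof = 8
0..2  layer  (2B, 2-aligned)
2..6  channels  (4B, 2-aligned)
6..46  height  (40B, 2-aligned)
46..50  pitch  (4B, 2-aligned)
50..52  mip_level  (2B, 2-aligned)
52..60  stride  (8B, 2-aligned)
60..68  format  (8B, 2-aligned)
68..92  width  (24B, 2-aligned)
sizeof = 92, alignof = 2
array of 4: 4 × 92 = 368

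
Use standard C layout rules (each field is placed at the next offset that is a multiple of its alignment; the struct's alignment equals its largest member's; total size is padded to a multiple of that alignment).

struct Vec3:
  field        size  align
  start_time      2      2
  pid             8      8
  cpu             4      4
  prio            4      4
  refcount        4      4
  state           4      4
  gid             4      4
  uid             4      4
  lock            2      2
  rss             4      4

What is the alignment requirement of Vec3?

member alignments: start_time=2, pid=8, cpu=4, prio=4, refcount=4, state=4, gid=4, uid=4, lock=2, rss=4
max = 8

8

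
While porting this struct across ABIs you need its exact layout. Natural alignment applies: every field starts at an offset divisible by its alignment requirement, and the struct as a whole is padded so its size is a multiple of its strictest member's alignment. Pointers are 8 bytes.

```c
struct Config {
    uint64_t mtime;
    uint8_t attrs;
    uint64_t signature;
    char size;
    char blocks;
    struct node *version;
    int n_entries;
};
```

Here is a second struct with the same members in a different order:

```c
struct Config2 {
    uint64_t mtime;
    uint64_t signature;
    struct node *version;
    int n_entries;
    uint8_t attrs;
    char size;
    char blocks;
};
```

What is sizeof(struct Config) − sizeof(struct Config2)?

16

@0: mtime [8B, align 8] → 8
@8: attrs [1B, align 1] → 9
+7 pad (align 8)
@16: signature [8B, align 8] → 24
@24: size [1B, align 1] → 25
@25: blocks [1B, align 1] → 26
+6 pad (align 8)
@32: version [8B, align 8] → 40
@40: n_entries [4B, align 4] → 44
+4 tail pad (align 8)
size 48, align 8
— Config2 —
@0: mtime [8B, align 8] → 8
@8: signature [8B, align 8] → 16
@16: version [8B, align 8] → 24
@24: n_entries [4B, align 4] → 28
@28: attrs [1B, align 1] → 29
@29: size [1B, align 1] → 30
@30: blocks [1B, align 1] → 31
+1 tail pad (align 8)
size 32, align 8
48 − 32 = 16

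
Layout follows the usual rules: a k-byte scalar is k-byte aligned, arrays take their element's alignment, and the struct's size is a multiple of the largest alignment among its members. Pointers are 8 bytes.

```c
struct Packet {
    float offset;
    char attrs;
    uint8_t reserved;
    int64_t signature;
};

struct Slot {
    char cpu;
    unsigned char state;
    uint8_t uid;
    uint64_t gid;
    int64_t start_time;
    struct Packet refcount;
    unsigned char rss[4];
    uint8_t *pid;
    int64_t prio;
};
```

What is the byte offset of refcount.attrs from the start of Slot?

Packet: 0..4  offset  (4B, 4-aligned); 4..5  attrs  (1B, 1-aligned); 5..6  reserved  (1B, 1-aligned); 6..8  -- padding (2B); 8..16  signature  (8B, 8-aligned); sizeof = 16, alignof = 8
0..1  cpu  (1B, 1-aligned)
1..2  state  (1B, 1-aligned)
2..3  uid  (1B, 1-aligned)
3..8  -- padding (5B)
8..16  gid  (8B, 8-aligned)
16..24  start_time  (8B, 8-aligned)
24..40  refcount  (16B, 8-aligned)
within Packet: attrs at 4
24 + 4 = 28

28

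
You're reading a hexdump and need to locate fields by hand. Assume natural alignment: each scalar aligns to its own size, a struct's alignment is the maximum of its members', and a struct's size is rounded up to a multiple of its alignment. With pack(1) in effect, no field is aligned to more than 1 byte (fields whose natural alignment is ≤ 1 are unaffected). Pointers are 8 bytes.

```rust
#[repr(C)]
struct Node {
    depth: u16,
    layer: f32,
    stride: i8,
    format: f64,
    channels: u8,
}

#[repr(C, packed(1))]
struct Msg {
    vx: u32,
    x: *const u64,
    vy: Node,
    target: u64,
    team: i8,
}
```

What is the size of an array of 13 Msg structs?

Node: depth at 0 (size 2, align 2) → ends 2; pad 2 to align 4 for layer; layer at 4 (size 4, align 4) → ends 8; stride at 8 (size 1, align 1) → ends 9; pad 7 to align 8 for format; format at 16 (size 8, align 8) → ends 24; channels at 24 (size 1, align 1) → ends 25; tail pad 7 to reach multiple of 8; total 32 bytes, alignment 8
vx at 0 (size 4, align 1) → ends 4
x at 4 (size 8, align 1) → ends 12
vy at 12 (size 32, align 1) → ends 44
target at 44 (size 8, align 1) → ends 52
team at 52 (size 1, align 1) → ends 53
total 53 bytes, alignment 1
array of 13: 13 × 53 = 689

689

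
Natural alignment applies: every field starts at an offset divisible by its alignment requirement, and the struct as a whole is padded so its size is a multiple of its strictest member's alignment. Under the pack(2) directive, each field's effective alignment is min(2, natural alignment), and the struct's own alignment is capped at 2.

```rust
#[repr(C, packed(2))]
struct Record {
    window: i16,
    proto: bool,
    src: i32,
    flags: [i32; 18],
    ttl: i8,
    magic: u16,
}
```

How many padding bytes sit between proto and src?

1

window at 0 (size 2, align 2) → ends 2
proto at 2 (size 1, align 1) → ends 3
pad 1 to align 2 for src
src at 4 (size 4, align 2) → ends 8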